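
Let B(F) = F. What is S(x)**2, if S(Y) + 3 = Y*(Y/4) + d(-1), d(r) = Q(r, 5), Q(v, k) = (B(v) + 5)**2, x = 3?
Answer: 3721/16 ≈ 232.56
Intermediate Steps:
Q(v, k) = (5 + v)**2 (Q(v, k) = (v + 5)**2 = (5 + v)**2)
d(r) = (5 + r)**2
S(Y) = 13 + Y**2/4 (S(Y) = -3 + (Y*(Y/4) + (5 - 1)**2) = -3 + (Y*(Y*(1/4)) + 4**2) = -3 + (Y*(Y/4) + 16) = -3 + (Y**2/4 + 16) = -3 + (16 + Y**2/4) = 13 + Y**2/4)
S(x)**2 = (13 + (1/4)*3**2)**2 = (13 + (1/4)*9)**2 = (13 + 9/4)**2 = (61/4)**2 = 3721/16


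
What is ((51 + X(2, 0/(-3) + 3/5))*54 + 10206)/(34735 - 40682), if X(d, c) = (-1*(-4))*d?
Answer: -13392/5947 ≈ -2.2519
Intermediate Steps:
X(d, c) = 4*d
((51 + X(2, 0/(-3) + 3/5))*54 + 10206)/(34735 - 40682) = ((51 + 4*2)*54 + 10206)/(34735 - 40682) = ((51 + 8)*54 + 10206)/(-5947) = (59*54 + 10206)*(-1/5947) = (3186 + 10206)*(-1/5947) = 13392*(-1/5947) = -13392/5947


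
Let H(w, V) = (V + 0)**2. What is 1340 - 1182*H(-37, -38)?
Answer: -1705468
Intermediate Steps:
H(w, V) = V**2
1340 - 1182*H(-37, -38) = 1340 - 1182*(-38)**2 = 1340 - 1182*1444 = 1340 - 1706808 = -1705468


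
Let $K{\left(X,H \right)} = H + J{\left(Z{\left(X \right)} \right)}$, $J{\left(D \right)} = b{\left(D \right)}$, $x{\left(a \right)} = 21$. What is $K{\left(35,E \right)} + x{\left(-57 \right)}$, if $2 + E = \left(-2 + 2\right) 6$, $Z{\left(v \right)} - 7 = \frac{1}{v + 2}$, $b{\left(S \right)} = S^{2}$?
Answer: $\frac{93611}{1369} \approx 68.379$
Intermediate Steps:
$Z{\left(v \right)} = 7 + \frac{1}{2 + v}$ ($Z{\left(v \right)} = 7 + \frac{1}{v + 2} = 7 + \frac{1}{2 + v}$)
$J{\left(D \right)} = D^{2}$
$E = -2$ ($E = -2 + \left(-2 + 2\right) 6 = -2 + 0 \cdot 6 = -2 + 0 = -2$)
$K{\left(X,H \right)} = H + \frac{\left(15 + 7 X\right)^{2}}{\left(2 + X\right)^{2}}$ ($K{\left(X,H \right)} = H + \left(\frac{15 + 7 X}{2 + X}\right)^{2} = H + \frac{\left(15 + 7 X\right)^{2}}{\left(2 + X\right)^{2}}$)
$K{\left(35,E \right)} + x{\left(-57 \right)} = \left(-2 + \frac{\left(15 + 7 \cdot 35\right)^{2}}{\left(2 + 35\right)^{2}}\right) + 21 = \left(-2 + \frac{\left(15 + 245\right)^{2}}{1369}\right) + 21 = \left(-2 + \frac{260^{2}}{1369}\right) + 21 = \left(-2 + \frac{1}{1369} \cdot 67600\right) + 21 = \left(-2 + \frac{67600}{1369}\right) + 21 = \frac{64862}{1369} + 21 = \frac{93611}{1369}$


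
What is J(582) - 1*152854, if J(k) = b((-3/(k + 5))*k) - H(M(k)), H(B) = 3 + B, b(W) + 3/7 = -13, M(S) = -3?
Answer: -1070072/7 ≈ -1.5287e+5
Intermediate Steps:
b(W) = -94/7 (b(W) = -3/7 - 13 = -94/7)
J(k) = -94/7 (J(k) = -94/7 - (3 - 3) = -94/7 - 1*0 = -94/7 + 0 = -94/7)
J(582) - 1*152854 = -94/7 - 1*152854 = -94/7 - 152854 = -1070072/7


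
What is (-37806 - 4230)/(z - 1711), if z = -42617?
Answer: 3503/3694 ≈ 0.94829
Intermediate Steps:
(-37806 - 4230)/(z - 1711) = (-37806 - 4230)/(-42617 - 1711) = -42036/(-44328) = -42036*(-1/44328) = 3503/3694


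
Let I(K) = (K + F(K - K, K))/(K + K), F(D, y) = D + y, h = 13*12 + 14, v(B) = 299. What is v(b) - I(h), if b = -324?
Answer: 298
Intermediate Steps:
h = 170 (h = 156 + 14 = 170)
I(K) = 1 (I(K) = (K + ((K - K) + K))/(K + K) = (K + (0 + K))/((2*K)) = (K + K)*(1/(2*K)) = (2*K)*(1/(2*K)) = 1)
v(b) - I(h) = 299 - 1*1 = 299 - 1 = 298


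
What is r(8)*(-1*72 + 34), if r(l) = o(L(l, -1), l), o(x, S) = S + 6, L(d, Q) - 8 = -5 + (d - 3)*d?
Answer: -532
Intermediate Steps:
L(d, Q) = 3 + d*(-3 + d) (L(d, Q) = 8 + (-5 + (d - 3)*d) = 8 + (-5 + (-3 + d)*d) = 8 + (-5 + d*(-3 + d)) = 3 + d*(-3 + d))
o(x, S) = 6 + S
r(l) = 6 + l
r(8)*(-1*72 + 34) = (6 + 8)*(-1*72 + 34) = 14*(-72 + 34) = 14*(-38) = -532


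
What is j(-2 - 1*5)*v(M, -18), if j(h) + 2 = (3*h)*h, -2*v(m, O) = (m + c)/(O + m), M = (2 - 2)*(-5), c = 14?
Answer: 1015/18 ≈ 56.389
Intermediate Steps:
M = 0 (M = 0*(-5) = 0)
v(m, O) = -(14 + m)/(2*(O + m)) (v(m, O) = -(m + 14)/(2*(O + m)) = -(14 + m)/(2*(O + m)))
j(h) = -2 + 3*h² (j(h) = -2 + (3*h)*h = -2 + 3*h²)
j(-2 - 1*5)*v(M, -18) = (-2 + 3*(-2 - 1*5)²)*((-7 - ½*0)/(-18 + 0)) = (-2 + 3*(-2 - 5)²)*((-7 + 0)/(-18)) = (-2 + 3*(-7)²)*(-1/18*(-7)) = (-2 + 3*49)*(7/18) = (-2 + 147)*(7/18) = 145*(7/18) = 1015/18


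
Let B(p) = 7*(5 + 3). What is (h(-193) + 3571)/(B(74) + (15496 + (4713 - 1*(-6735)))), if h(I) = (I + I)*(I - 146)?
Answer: 5377/1080 ≈ 4.9787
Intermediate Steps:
h(I) = 2*I*(-146 + I) (h(I) = (2*I)*(-146 + I) = 2*I*(-146 + I))
B(p) = 56 (B(p) = 7*8 = 56)
(h(-193) + 3571)/(B(74) + (15496 + (4713 - 1*(-6735)))) = (2*(-193)*(-146 - 193) + 3571)/(56 + (15496 + (4713 - 1*(-6735)))) = (2*(-193)*(-339) + 3571)/(56 + (15496 + (4713 + 6735))) = (130854 + 3571)/(56 + (15496 + 11448)) = 134425/(56 + 26944) = 134425/27000 = 134425*(1/27000) = 5377/1080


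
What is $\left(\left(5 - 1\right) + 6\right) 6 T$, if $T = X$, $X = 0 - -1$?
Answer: $60$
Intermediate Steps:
$X = 1$ ($X = 0 + 1 = 1$)
$T = 1$
$\left(\left(5 - 1\right) + 6\right) 6 T = \left(\left(5 - 1\right) + 6\right) 6 \cdot 1 = \left(4 + 6\right) 6 \cdot 1 = 10 \cdot 6 \cdot 1 = 60 \cdot 1 = 60$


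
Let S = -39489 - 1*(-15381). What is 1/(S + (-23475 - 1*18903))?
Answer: -1/66486 ≈ -1.5041e-5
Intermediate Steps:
S = -24108 (S = -39489 + 15381 = -24108)
1/(S + (-23475 - 1*18903)) = 1/(-24108 + (-23475 - 1*18903)) = 1/(-24108 + (-23475 - 18903)) = 1/(-24108 - 42378) = 1/(-66486) = -1/66486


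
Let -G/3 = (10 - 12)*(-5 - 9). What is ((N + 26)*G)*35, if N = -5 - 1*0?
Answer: -61740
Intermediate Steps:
N = -5 (N = -5 + 0 = -5)
G = -84 (G = -3*(10 - 12)*(-5 - 9) = -(-6)*(-14) = -3*28 = -84)
((N + 26)*G)*35 = ((-5 + 26)*(-84))*35 = (21*(-84))*35 = -1764*35 = -61740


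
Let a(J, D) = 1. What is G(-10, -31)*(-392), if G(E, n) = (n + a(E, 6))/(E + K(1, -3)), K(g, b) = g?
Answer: -3920/3 ≈ -1306.7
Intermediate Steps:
G(E, n) = (1 + n)/(1 + E) (G(E, n) = (n + 1)/(E + 1) = (1 + n)/(1 + E))
G(-10, -31)*(-392) = ((1 - 31)/(1 - 10))*(-392) = (-30/(-9))*(-392) = -1/9*(-30)*(-392) = (10/3)*(-392) = -3920/3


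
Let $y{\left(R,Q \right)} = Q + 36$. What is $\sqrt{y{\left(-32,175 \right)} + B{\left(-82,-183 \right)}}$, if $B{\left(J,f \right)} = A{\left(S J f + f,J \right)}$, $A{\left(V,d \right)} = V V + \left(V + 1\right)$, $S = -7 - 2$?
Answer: $2 \sqrt{4572227786} \approx 1.3524 \cdot 10^{5}$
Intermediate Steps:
$S = -9$ ($S = -7 - 2 = -9$)
$y{\left(R,Q \right)} = 36 + Q$
$A{\left(V,d \right)} = 1 + V + V^{2}$ ($A{\left(V,d \right)} = V^{2} + \left(1 + V\right) = 1 + V + V^{2}$)
$B{\left(J,f \right)} = 1 + f + \left(f - 9 J f\right)^{2} - 9 J f$ ($B{\left(J,f \right)} = 1 + \left(- 9 J f + f\right) + \left(- 9 J f + f\right)^{2} = 1 - \left(- f + 9 J f\right) + \left(- 9 J f + f\right)^{2} = 1 - \left(- f + 9 J f\right) + \left(f - 9 J f\right)^{2} = 1 + f + \left(f - 9 J f\right)^{2} - 9 J f$)
$\sqrt{y{\left(-32,175 \right)} + B{\left(-82,-183 \right)}} = \sqrt{\left(36 + 175\right) + \left(1 - 183 \left(1 - -738\right) + \left(-183\right)^{2} \left(1 - -738\right)^{2}\right)} = \sqrt{211 + \left(1 - 183 \left(1 + 738\right) + 33489 \left(1 + 738\right)^{2}\right)} = \sqrt{211 + \left(1 - 135237 + 33489 \cdot 739^{2}\right)} = \sqrt{211 + \left(1 - 135237 + 33489 \cdot 546121\right)} = \sqrt{211 + \left(1 - 135237 + 18289046169\right)} = \sqrt{211 + 18288910933} = \sqrt{18288911144} = 2 \sqrt{4572227786}$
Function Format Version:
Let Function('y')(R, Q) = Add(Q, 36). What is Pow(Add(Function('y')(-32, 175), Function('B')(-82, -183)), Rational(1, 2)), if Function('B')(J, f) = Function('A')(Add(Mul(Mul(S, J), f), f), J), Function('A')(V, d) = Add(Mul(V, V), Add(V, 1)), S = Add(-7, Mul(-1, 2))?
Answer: Mul(2, Pow(4572227786, Rational(1, 2))) ≈ 1.3524e+5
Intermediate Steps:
S = -9 (S = Add(-7, -2) = -9)
Function('y')(R, Q) = Add(36, Q)
Function('A')(V, d) = Add(1, V, Pow(V, 2)) (Function('A')(V, d) = Add(Pow(V, 2), Add(1, V)) = Add(1, V, Pow(V, 2)))
Function('B')(J, f) = Add(1, f, Pow(Add(f, Mul(-9, J, f)), 2), Mul(-9, J, f)) (Function('B')(J, f) = Add(1, Add(Mul(Mul(-9, J), f), f), Pow(Add(Mul(Mul(-9, J), f), f), 2)) = Add(1, Add(Mul(-9, J, f), f), Pow(Add(Mul(-9, J, f), f), 2)) = Add(1, Add(f, Mul(-9, J, f)), Pow(Add(f, Mul(-9, J, f)), 2)) = Add(1, f, Pow(Add(f, Mul(-9, J, f)), 2), Mul(-9, J, f)))
Pow(Add(Function('y')(-32, 175), Function('B')(-82, -183)), Rational(1, 2)) = Pow(Add(Add(36, 175), Add(1, Mul(-183, Add(1, Mul(-9, -82))), Mul(Pow(-183, 2), Pow(Add(1, Mul(-9, -82)), 2)))), Rational(1, 2)) = Pow(Add(211, Add(1, Mul(-183, Add(1, 738)), Mul(33489, Pow(Add(1, 738), 2)))), Rational(1, 2)) = Pow(Add(211, Add(1, Mul(-183, 739), Mul(33489, Pow(739, 2)))), Rational(1, 2)) = Pow(Add(211, Add(1, -135237, Mul(33489, 546121))), Rational(1, 2)) = Pow(Add(211, Add(1, -135237, 18289046169)), Rational(1, 2)) = Pow(Add(211, 18288910933), Rational(1, 2)) = Pow(18288911144, Rational(1, 2)) = Mul(2, Pow(4572227786, Rational(1, 2)))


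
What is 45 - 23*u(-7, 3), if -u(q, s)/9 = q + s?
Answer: -783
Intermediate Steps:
u(q, s) = -9*q - 9*s (u(q, s) = -9*(q + s) = -9*q - 9*s)
45 - 23*u(-7, 3) = 45 - 23*(-9*(-7) - 9*3) = 45 - 23*(63 - 27) = 45 - 23*36 = 45 - 828 = -783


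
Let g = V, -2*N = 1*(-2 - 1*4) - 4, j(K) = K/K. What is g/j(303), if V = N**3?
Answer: 125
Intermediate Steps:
j(K) = 1
N = 5 (N = -(1*(-2 - 1*4) - 4)/2 = -(1*(-2 - 4) - 4)/2 = -(1*(-6) - 4)/2 = -(-6 - 4)/2 = -1/2*(-10) = 5)
V = 125 (V = 5**3 = 125)
g = 125
g/j(303) = 125/1 = 125*1 = 125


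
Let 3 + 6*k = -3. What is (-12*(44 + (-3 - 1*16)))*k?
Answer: 300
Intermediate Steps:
k = -1 (k = -½ + (⅙)*(-3) = -½ - ½ = -1)
(-12*(44 + (-3 - 1*16)))*k = -12*(44 + (-3 - 1*16))*(-1) = -12*(44 + (-3 - 16))*(-1) = -12*(44 - 19)*(-1) = -12*25*(-1) = -300*(-1) = 300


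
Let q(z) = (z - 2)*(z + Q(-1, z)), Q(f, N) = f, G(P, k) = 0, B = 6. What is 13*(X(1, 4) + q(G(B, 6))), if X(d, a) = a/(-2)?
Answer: 0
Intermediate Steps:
X(d, a) = -a/2 (X(d, a) = a*(-½) = -a/2)
q(z) = (-1 + z)*(-2 + z) (q(z) = (z - 2)*(z - 1) = (-2 + z)*(-1 + z) = (-1 + z)*(-2 + z))
13*(X(1, 4) + q(G(B, 6))) = 13*(-½*4 + (2 + 0² - 3*0)) = 13*(-2 + (2 + 0 + 0)) = 13*(-2 + 2) = 13*0 = 0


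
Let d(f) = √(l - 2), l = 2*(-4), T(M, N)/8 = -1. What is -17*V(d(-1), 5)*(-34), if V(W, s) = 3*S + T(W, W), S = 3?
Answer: 578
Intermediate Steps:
T(M, N) = -8 (T(M, N) = 8*(-1) = -8)
l = -8
d(f) = I*√10 (d(f) = √(-8 - 2) = √(-10) = I*√10)
V(W, s) = 1 (V(W, s) = 3*3 - 8 = 9 - 8 = 1)
-17*V(d(-1), 5)*(-34) = -17*1*(-34) = -17*(-34) = 578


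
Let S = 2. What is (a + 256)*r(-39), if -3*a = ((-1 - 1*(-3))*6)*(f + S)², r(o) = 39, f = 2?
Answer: 7488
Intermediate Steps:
a = -64 (a = -(-1 - 1*(-3))*6*(2 + 2)²/3 = -(-1 + 3)*6*4²/3 = -2*6*16/3 = -4*16 = -⅓*192 = -64)
(a + 256)*r(-39) = (-64 + 256)*39 = 192*39 = 7488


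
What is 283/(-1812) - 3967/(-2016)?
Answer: 551473/304416 ≈ 1.8116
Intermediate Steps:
283/(-1812) - 3967/(-2016) = 283*(-1/1812) - 3967*(-1/2016) = -283/1812 + 3967/2016 = 551473/304416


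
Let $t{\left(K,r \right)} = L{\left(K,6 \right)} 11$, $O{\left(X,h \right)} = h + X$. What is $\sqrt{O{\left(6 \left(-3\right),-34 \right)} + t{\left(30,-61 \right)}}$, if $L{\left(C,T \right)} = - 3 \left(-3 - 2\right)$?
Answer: $\sqrt{113} \approx 10.63$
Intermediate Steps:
$O{\left(X,h \right)} = X + h$
$L{\left(C,T \right)} = 15$ ($L{\left(C,T \right)} = \left(-3\right) \left(-5\right) = 15$)
$t{\left(K,r \right)} = 165$ ($t{\left(K,r \right)} = 15 \cdot 11 = 165$)
$\sqrt{O{\left(6 \left(-3\right),-34 \right)} + t{\left(30,-61 \right)}} = \sqrt{\left(6 \left(-3\right) - 34\right) + 165} = \sqrt{\left(-18 - 34\right) + 165} = \sqrt{-52 + 165} = \sqrt{113}$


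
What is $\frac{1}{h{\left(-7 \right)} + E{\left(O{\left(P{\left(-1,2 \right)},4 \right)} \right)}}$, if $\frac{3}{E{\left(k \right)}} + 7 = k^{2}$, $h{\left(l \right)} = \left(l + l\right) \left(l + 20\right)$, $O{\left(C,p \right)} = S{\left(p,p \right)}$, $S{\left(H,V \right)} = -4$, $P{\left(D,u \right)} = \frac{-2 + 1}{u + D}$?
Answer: $- \frac{3}{545} \approx -0.0055046$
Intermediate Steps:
$P{\left(D,u \right)} = - \frac{1}{D + u}$
$O{\left(C,p \right)} = -4$
$h{\left(l \right)} = 2 l \left(20 + l\right)$
$E{\left(k \right)} = \frac{3}{-7 + k^{2}}$
$\frac{1}{h{\left(-7 \right)} + E{\left(O{\left(P{\left(-1,2 \right)},4 \right)} \right)}} = \frac{1}{2 \left(-7\right) \left(20 - 7\right) + \frac{3}{-7 + \left(-4\right)^{2}}} = \frac{1}{2 \left(-7\right) 13 + \frac{3}{-7 + 16}} = \frac{1}{-182 + \frac{3}{9}} = \frac{1}{-182 + 3 \cdot \frac{1}{9}} = \frac{1}{-182 + \frac{1}{3}} = \frac{1}{- \frac{545}{3}} = - \frac{3}{545}$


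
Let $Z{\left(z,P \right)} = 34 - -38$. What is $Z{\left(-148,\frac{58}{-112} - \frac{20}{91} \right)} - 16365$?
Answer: $-16293$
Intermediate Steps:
$Z{\left(z,P \right)} = 72$ ($Z{\left(z,P \right)} = 34 + 38 = 72$)
$Z{\left(-148,\frac{58}{-112} - \frac{20}{91} \right)} - 16365 = 72 - 16365 = -16293$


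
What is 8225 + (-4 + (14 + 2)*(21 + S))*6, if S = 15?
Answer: 11657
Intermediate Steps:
8225 + (-4 + (14 + 2)*(21 + S))*6 = 8225 + (-4 + (14 + 2)*(21 + 15))*6 = 8225 + (-4 + 16*36)*6 = 8225 + (-4 + 576)*6 = 8225 + 572*6 = 8225 + 3432 = 11657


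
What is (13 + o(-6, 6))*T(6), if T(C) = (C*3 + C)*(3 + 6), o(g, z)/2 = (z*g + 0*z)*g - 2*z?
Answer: 90936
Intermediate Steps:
o(g, z) = -4*z + 2*z*g² (o(g, z) = 2*((z*g + 0*z)*g - 2*z) = 2*((g*z + 0)*g - 2*z) = 2*((g*z)*g - 2*z) = 2*(z*g² - 2*z) = 2*(-2*z + z*g²) = -4*z + 2*z*g²)
T(C) = 36*C (T(C) = (3*C + C)*9 = (4*C)*9 = 36*C)
(13 + o(-6, 6))*T(6) = (13 + 2*6*(-2 + (-6)²))*(36*6) = (13 + 2*6*(-2 + 36))*216 = (13 + 2*6*34)*216 = (13 + 408)*216 = 421*216 = 90936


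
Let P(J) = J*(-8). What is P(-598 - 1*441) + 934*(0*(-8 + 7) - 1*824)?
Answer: -761304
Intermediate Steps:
P(J) = -8*J
P(-598 - 1*441) + 934*(0*(-8 + 7) - 1*824) = -8*(-598 - 1*441) + 934*(0*(-8 + 7) - 1*824) = -8*(-598 - 441) + 934*(0*(-1) - 824) = -8*(-1039) + 934*(0 - 824) = 8312 + 934*(-824) = 8312 - 769616 = -761304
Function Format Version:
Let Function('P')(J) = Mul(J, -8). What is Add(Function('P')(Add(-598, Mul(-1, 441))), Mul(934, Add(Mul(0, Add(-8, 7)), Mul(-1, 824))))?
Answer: -761304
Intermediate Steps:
Function('P')(J) = Mul(-8, J)
Add(Function('P')(Add(-598, Mul(-1, 441))), Mul(934, Add(Mul(0, Add(-8, 7)), Mul(-1, 824)))) = Add(Mul(-8, Add(-598, Mul(-1, 441))), Mul(934, Add(Mul(0, Add(-8, 7)), Mul(-1, 824)))) = Add(Mul(-8, Add(-598, -441)), Mul(934, Add(Mul(0, -1), -824))) = Add(Mul(-8, -1039), Mul(934, Add(0, -824))) = Add(8312, Mul(934, -824)) = Add(8312, -769616) = -761304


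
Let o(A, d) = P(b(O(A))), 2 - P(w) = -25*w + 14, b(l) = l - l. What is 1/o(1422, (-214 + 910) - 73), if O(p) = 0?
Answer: -1/12 ≈ -0.083333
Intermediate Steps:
b(l) = 0
P(w) = -12 + 25*w (P(w) = 2 - (-25*w + 14) = 2 - (14 - 25*w) = 2 + (-14 + 25*w) = -12 + 25*w)
o(A, d) = -12 (o(A, d) = -12 + 25*0 = -12 + 0 = -12)
1/o(1422, (-214 + 910) - 73) = 1/(-12) = -1/12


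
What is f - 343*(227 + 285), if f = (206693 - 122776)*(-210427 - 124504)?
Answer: -28106580343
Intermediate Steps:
f = -28106404727 (f = 83917*(-334931) = -28106404727)
f - 343*(227 + 285) = -28106404727 - 343*(227 + 285) = -28106404727 - 343*512 = -28106404727 - 175616 = -28106580343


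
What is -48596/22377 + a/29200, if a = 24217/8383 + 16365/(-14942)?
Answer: -177737590886689837/81845142946202400 ≈ -2.1716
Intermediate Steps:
a = 224662619/125258786 (a = 24217*(1/8383) + 16365*(-1/14942) = 24217/8383 - 16365/14942 = 224662619/125258786 ≈ 1.7936)
-48596/22377 + a/29200 = -48596/22377 + (224662619/125258786)/29200 = -48596*1/22377 + (224662619/125258786)*(1/29200) = -48596/22377 + 224662619/3657556551200 = -177737590886689837/81845142946202400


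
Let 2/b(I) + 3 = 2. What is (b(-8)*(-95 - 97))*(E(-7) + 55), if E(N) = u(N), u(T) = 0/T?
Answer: 21120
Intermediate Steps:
u(T) = 0
E(N) = 0
b(I) = -2 (b(I) = 2/(-3 + 2) = 2/(-1) = 2*(-1) = -2)
(b(-8)*(-95 - 97))*(E(-7) + 55) = (-2*(-95 - 97))*(0 + 55) = -2*(-192)*55 = 384*55 = 21120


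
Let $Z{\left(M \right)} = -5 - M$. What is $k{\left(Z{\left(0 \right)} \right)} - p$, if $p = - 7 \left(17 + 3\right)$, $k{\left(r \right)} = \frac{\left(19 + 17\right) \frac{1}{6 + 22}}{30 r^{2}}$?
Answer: $\frac{245003}{1750} \approx 140.0$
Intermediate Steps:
$k{\left(r \right)} = \frac{3}{70 r^{2}}$ ($k{\left(r \right)} = \frac{36}{28} \frac{1}{30 r^{2}} = 36 \cdot \frac{1}{28} \frac{1}{30 r^{2}} = \frac{9 \frac{1}{30 r^{2}}}{7} = \frac{3}{70 r^{2}}$)
$p = -140$ ($p = \left(-7\right) 20 = -140$)
$k{\left(Z{\left(0 \right)} \right)} - p = \frac{3}{70 \left(-5 - 0\right)^{2}} - -140 = \frac{3}{70 \left(-5 + 0\right)^{2}} + 140 = \frac{3}{70 \cdot 25} + 140 = \frac{3}{70} \cdot \frac{1}{25} + 140 = \frac{3}{1750} + 140 = \frac{245003}{1750}$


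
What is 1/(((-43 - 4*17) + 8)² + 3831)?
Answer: 1/14440 ≈ 6.9252e-5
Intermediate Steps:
1/(((-43 - 4*17) + 8)² + 3831) = 1/(((-43 - 1*68) + 8)² + 3831) = 1/(((-43 - 68) + 8)² + 3831) = 1/((-111 + 8)² + 3831) = 1/((-103)² + 3831) = 1/(10609 + 3831) = 1/14440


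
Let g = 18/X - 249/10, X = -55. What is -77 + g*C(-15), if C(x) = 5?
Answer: -4469/22 ≈ -203.14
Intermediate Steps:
g = -555/22 (g = 18/(-55) - 249/10 = 18*(-1/55) - 249*⅒ = -18/55 - 249/10 = -555/22 ≈ -25.227)
-77 + g*C(-15) = -77 - 555/22*5 = -77 - 2775/22 = -4469/22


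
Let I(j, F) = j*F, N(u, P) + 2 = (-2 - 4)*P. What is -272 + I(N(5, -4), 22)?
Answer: 212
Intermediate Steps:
N(u, P) = -2 - 6*P (N(u, P) = -2 + (-2 - 4)*P = -2 - 6*P)
I(j, F) = F*j
-272 + I(N(5, -4), 22) = -272 + 22*(-2 - 6*(-4)) = -272 + 22*(-2 + 24) = -272 + 22*22 = -272 + 484 = 212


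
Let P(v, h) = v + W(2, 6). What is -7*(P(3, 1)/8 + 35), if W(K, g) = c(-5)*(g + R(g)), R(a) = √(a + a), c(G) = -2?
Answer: -1897/8 + 7*√3/2 ≈ -231.06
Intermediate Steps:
R(a) = √2*√a (R(a) = √(2*a) = √2*√a)
W(K, g) = -2*g - 2*√2*√g (W(K, g) = -2*(g + √2*√g) = -2*g - 2*√2*√g)
P(v, h) = -12 + v - 4*√3 (P(v, h) = v + (-2*6 - 2*√2*√6) = v + (-12 - 4*√3) = -12 + v - 4*√3)
-7*(P(3, 1)/8 + 35) = -7*((-12 + 3 - 4*√3)/8 + 35) = -7*((-9 - 4*√3)*(⅛) + 35) = -7*((-9/8 - √3/2) + 35) = -7*(271/8 - √3/2) = -1897/8 + 7*√3/2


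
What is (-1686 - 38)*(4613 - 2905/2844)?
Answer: -5653197277/711 ≈ -7.9510e+6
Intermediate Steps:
(-1686 - 38)*(4613 - 2905/2844) = -1724*(4613 - 2905*1/2844) = -1724*(4613 - 2905/2844) = -1724*13116467/2844 = -5653197277/711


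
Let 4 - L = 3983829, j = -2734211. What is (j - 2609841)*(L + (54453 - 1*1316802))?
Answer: 28035826657048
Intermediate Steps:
L = -3983825 (L = 4 - 1*3983829 = 4 - 3983829 = -3983825)
(j - 2609841)*(L + (54453 - 1*1316802)) = (-2734211 - 2609841)*(-3983825 + (54453 - 1*1316802)) = -5344052*(-3983825 + (54453 - 1316802)) = -5344052*(-3983825 - 1262349) = -5344052*(-5246174) = 28035826657048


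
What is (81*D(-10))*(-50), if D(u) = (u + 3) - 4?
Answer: 44550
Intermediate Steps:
D(u) = -1 + u (D(u) = (3 + u) - 4 = -1 + u)
(81*D(-10))*(-50) = (81*(-1 - 10))*(-50) = (81*(-11))*(-50) = -891*(-50) = 44550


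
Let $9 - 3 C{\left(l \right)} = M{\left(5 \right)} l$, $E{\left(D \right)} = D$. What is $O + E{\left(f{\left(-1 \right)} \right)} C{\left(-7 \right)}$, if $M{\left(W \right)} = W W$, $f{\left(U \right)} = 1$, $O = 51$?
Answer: $\frac{337}{3} \approx 112.33$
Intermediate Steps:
$M{\left(W \right)} = W^{2}$
$C{\left(l \right)} = 3 - \frac{25 l}{3}$ ($C{\left(l \right)} = 3 - \frac{5^{2} l}{3} = 3 - \frac{25 l}{3}$)
$O + E{\left(f{\left(-1 \right)} \right)} C{\left(-7 \right)} = 51 + 1 \left(3 - - \frac{175}{3}\right) = 51 + 1 \left(3 + \frac{175}{3}\right) = 51 + 1 \cdot \frac{184}{3} = 51 + \frac{184}{3} = \frac{337}{3}$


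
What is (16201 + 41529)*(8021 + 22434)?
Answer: 1758167150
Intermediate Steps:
(16201 + 41529)*(8021 + 22434) = 57730*30455 = 1758167150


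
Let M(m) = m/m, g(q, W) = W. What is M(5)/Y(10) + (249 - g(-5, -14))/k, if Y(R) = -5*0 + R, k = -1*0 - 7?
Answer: -2623/70 ≈ -37.471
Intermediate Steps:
M(m) = 1
k = -7 (k = 0 - 7 = -7)
Y(R) = R (Y(R) = 0 + R = R)
M(5)/Y(10) + (249 - g(-5, -14))/k = 1/10 + (249 - 1*(-14))/(-7) = 1*(1/10) + (249 + 14)*(-1/7) = 1/10 + 263*(-1/7) = 1/10 - 263/7 = -2623/70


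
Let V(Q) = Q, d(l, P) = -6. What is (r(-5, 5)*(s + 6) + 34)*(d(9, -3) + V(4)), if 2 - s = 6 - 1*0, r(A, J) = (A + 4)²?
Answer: -72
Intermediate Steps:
r(A, J) = (4 + A)²
s = -4 (s = 2 - (6 - 1*0) = 2 - (6 + 0) = 2 - 1*6 = 2 - 6 = -4)
(r(-5, 5)*(s + 6) + 34)*(d(9, -3) + V(4)) = ((4 - 5)²*(-4 + 6) + 34)*(-6 + 4) = ((-1)²*2 + 34)*(-2) = (1*2 + 34)*(-2) = (2 + 34)*(-2) = 36*(-2) = -72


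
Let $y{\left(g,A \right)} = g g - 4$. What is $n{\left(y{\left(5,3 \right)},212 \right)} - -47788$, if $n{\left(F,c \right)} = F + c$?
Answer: $48021$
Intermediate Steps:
$y{\left(g,A \right)} = -4 + g^{2}$ ($y{\left(g,A \right)} = g^{2} - 4 = -4 + g^{2}$)
$n{\left(y{\left(5,3 \right)},212 \right)} - -47788 = \left(\left(-4 + 5^{2}\right) + 212\right) - -47788 = \left(\left(-4 + 25\right) + 212\right) + 47788 = \left(21 + 212\right) + 47788 = 233 + 47788 = 48021$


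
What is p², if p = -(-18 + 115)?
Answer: 9409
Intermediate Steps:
p = -97 (p = -1*97 = -97)
p² = (-97)² = 9409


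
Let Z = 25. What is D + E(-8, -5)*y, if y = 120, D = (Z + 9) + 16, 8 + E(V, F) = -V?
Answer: 50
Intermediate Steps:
E(V, F) = -8 - V
D = 50 (D = (25 + 9) + 16 = 34 + 16 = 50)
D + E(-8, -5)*y = 50 + (-8 - 1*(-8))*120 = 50 + (-8 + 8)*120 = 50 + 0*120 = 50 + 0 = 50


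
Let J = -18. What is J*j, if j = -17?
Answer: 306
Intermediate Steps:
J*j = -18*(-17) = 306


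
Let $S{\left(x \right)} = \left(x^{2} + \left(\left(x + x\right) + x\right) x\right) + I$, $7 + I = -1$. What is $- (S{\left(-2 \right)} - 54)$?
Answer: $46$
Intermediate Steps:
$I = -8$ ($I = -7 - 1 = -8$)
$S{\left(x \right)} = -8 + 4 x^{2}$ ($S{\left(x \right)} = \left(x^{2} + \left(\left(x + x\right) + x\right) x\right) - 8 = \left(x^{2} + \left(2 x + x\right) x\right) - 8 = \left(x^{2} + 3 x x\right) - 8 = \left(x^{2} + 3 x^{2}\right) - 8 = 4 x^{2} - 8 = -8 + 4 x^{2}$)
$- (S{\left(-2 \right)} - 54) = - (\left(-8 + 4 \left(-2\right)^{2}\right) - 54) = - (\left(-8 + 4 \cdot 4\right) - 54) = - (\left(-8 + 16\right) - 54) = - (8 - 54) = \left(-1\right) \left(-46\right) = 46$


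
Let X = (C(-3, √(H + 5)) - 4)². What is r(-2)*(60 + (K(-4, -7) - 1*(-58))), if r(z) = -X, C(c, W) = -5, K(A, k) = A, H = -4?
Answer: -9234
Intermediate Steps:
X = 81 (X = (-5 - 4)² = (-9)² = 81)
r(z) = -81 (r(z) = -1*81 = -81)
r(-2)*(60 + (K(-4, -7) - 1*(-58))) = -81*(60 + (-4 - 1*(-58))) = -81*(60 + (-4 + 58)) = -81*(60 + 54) = -81*114 = -9234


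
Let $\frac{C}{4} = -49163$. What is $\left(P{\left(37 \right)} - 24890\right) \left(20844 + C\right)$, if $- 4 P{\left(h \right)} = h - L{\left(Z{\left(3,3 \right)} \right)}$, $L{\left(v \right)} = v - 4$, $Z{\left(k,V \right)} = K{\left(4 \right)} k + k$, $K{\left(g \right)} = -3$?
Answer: $4377926864$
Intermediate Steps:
$C = -196652$ ($C = 4 \left(-49163\right) = -196652$)
$Z{\left(k,V \right)} = - 2 k$ ($Z{\left(k,V \right)} = - 3 k + k = - 2 k$)
$L{\left(v \right)} = -4 + v$
$P{\left(h \right)} = - \frac{5}{2} - \frac{h}{4}$ ($P{\left(h \right)} = - \frac{h - \left(-4 - 6\right)}{4} = - \frac{h - -10}{4} = - \frac{h + 10}{4} = - \frac{10 + h}{4} = - \frac{5}{2} - \frac{h}{4}$)
$\left(P{\left(37 \right)} - 24890\right) \left(20844 + C\right) = \left(\left(- \frac{5}{2} - \frac{37}{4}\right) - 24890\right) \left(20844 - 196652\right) = \left(\left(- \frac{5}{2} - \frac{37}{4}\right) - 24890\right) \left(-175808\right) = \left(- \frac{47}{4} - 24890\right) \left(-175808\right) = \left(- \frac{99607}{4}\right) \left(-175808\right) = 4377926864$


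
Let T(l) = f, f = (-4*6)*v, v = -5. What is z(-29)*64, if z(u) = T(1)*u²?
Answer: 6458880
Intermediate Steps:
f = 120 (f = -4*6*(-5) = -24*(-5) = 120)
T(l) = 120
z(u) = 120*u²
z(-29)*64 = (120*(-29)²)*64 = (120*841)*64 = 100920*64 = 6458880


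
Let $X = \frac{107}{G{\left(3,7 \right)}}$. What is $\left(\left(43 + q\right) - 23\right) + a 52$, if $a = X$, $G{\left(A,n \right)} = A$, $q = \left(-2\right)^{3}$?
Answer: $\frac{5600}{3} \approx 1866.7$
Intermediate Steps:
$q = -8$
$X = \frac{107}{3} \approx 35.667$
$a = \frac{107}{3} \approx 35.667$
$\left(\left(43 + q\right) - 23\right) + a 52 = \left(\left(43 - 8\right) - 23\right) + \frac{107}{3} \cdot 52 = \left(35 - 23\right) + \frac{5564}{3} = 12 + \frac{5564}{3} = \frac{5600}{3}$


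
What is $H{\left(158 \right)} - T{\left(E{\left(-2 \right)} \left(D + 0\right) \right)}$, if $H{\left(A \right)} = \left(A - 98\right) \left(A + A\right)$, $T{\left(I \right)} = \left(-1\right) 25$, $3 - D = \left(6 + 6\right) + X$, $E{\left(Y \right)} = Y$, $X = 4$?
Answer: $18985$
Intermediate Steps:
$D = -13$ ($D = 3 - \left(\left(6 + 6\right) + 4\right) = 3 - \left(12 + 4\right) = 3 - 16 = -13$)
$T{\left(I \right)} = -25$
$H{\left(A \right)} = 2 A \left(-98 + A\right)$ ($H{\left(A \right)} = \left(-98 + A\right) 2 A = 2 A \left(-98 + A\right)$)
$H{\left(158 \right)} - T{\left(E{\left(-2 \right)} \left(D + 0\right) \right)} = 2 \cdot 158 \left(-98 + 158\right) - -25 = 2 \cdot 158 \cdot 60 + 25 = 18960 + 25 = 18985$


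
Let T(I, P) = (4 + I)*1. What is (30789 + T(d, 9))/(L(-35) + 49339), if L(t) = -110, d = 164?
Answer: 30957/49229 ≈ 0.62884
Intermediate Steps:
T(I, P) = 4 + I
(30789 + T(d, 9))/(L(-35) + 49339) = (30789 + (4 + 164))/(-110 + 49339) = (30789 + 168)/49229 = 30957*(1/49229) = 30957/49229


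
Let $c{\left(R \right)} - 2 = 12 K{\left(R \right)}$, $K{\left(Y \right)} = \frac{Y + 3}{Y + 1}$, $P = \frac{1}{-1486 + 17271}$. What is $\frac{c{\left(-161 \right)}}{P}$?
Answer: $\frac{874489}{4} \approx 2.1862 \cdot 10^{5}$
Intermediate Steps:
$P = \frac{1}{15785} \approx 6.3351 \cdot 10^{-5}$
$K{\left(Y \right)} = \frac{3 + Y}{1 + Y}$
$c{\left(R \right)} = 2 + \frac{12 \left(3 + R\right)}{1 + R}$ ($c{\left(R \right)} = 2 + 12 \frac{3 + R}{1 + R} = 2 + \frac{12 \left(3 + R\right)}{1 + R}$)
$\frac{c{\left(-161 \right)}}{P} = \frac{2 \left(19 + 7 \left(-161\right)\right)}{1 - 161} \frac{1}{\frac{1}{15785}} = \frac{2 \left(19 - 1127\right)}{-160} \cdot 15785 = 2 \left(- \frac{1}{160}\right) \left(-1108\right) 15785 = \frac{277}{20} \cdot 15785 = \frac{874489}{4}$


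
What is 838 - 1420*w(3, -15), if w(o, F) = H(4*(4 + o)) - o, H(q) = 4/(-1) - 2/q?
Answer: 76156/7 ≈ 10879.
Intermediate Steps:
H(q) = -4 - 2/q (H(q) = 4*(-1) - 2/q = -4 - 2/q)
w(o, F) = -4 - o - 2/(16 + 4*o) (w(o, F) = (-4 - 2*1/(4*(4 + o))) - o = (-4 - 2/(16 + 4*o)) - o = -4 - o - 2/(16 + 4*o))
838 - 1420*w(3, -15) = 838 - 1420*(-4 - 1*3 - 1/(8 + 2*3)) = 838 - 1420*(-4 - 3 - 1/(8 + 6)) = 838 - 1420*(-4 - 3 - 1/14) = 838 - 1420*(-99/14) = 838 + 70290/7 = 76156/7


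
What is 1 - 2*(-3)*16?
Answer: 97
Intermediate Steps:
1 - 2*(-3)*16 = 1 + 6*16 = 1 + 96 = 97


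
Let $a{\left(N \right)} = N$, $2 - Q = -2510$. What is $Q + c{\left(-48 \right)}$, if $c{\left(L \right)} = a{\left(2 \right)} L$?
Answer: $2416$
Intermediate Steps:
$Q = 2512$ ($Q = 2 - -2510 = 2 + 2510 = 2512$)
$c{\left(L \right)} = 2 L$
$Q + c{\left(-48 \right)} = 2512 + 2 \left(-48\right) = 2512 - 96 = 2416$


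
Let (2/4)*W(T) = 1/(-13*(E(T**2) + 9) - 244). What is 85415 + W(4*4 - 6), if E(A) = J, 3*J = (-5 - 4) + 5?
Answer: 88062859/1031 ≈ 85415.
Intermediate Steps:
J = -4/3 (J = ((-5 - 4) + 5)/3 = (-9 + 5)/3 = (1/3)*(-4) = -4/3 ≈ -1.3333)
E(A) = -4/3
W(T) = -6/1031 (W(T) = 2/(-13*(-4/3 + 9) - 244) = 2/(-13*23/3 - 244) = 2/(-299/3 - 244) = 2/(-1031/3) = 2*(-3/1031) = -6/1031)
85415 + W(4*4 - 6) = 85415 - 6/1031 = 88062859/1031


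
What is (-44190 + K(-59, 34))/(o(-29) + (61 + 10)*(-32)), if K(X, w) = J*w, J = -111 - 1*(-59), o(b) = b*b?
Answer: 45958/1431 ≈ 32.116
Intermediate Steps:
o(b) = b²
J = -52 (J = -111 + 59 = -52)
K(X, w) = -52*w
(-44190 + K(-59, 34))/(o(-29) + (61 + 10)*(-32)) = (-44190 - 52*34)/((-29)² + (61 + 10)*(-32)) = (-44190 - 1768)/(841 + 71*(-32)) = -45958/(841 - 2272) = -45958/(-1431) = -45958*(-1/1431) = 45958/1431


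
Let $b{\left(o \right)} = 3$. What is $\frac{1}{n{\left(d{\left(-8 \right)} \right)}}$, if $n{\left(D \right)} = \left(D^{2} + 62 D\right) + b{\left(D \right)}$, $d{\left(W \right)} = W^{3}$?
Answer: $\frac{1}{230403} \approx 4.3402 \cdot 10^{-6}$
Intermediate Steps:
$n{\left(D \right)} = 3 + D^{2} + 62 D$ ($n{\left(D \right)} = \left(D^{2} + 62 D\right) + 3 = 3 + D^{2} + 62 D$)
$\frac{1}{n{\left(d{\left(-8 \right)} \right)}} = \frac{1}{3 + \left(\left(-8\right)^{3}\right)^{2} + 62 \left(-8\right)^{3}} = \frac{1}{3 + \left(-512\right)^{2} + 62 \left(-512\right)} = \frac{1}{3 + 262144 - 31744} = \frac{1}{230403}$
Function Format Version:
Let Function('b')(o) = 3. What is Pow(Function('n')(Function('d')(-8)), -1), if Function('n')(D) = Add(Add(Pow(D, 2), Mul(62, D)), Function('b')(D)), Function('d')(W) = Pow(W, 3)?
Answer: Rational(1, 230403) ≈ 4.3402e-6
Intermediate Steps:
Function('n')(D) = Add(3, Pow(D, 2), Mul(62, D)) (Function('n')(D) = Add(Add(Pow(D, 2), Mul(62, D)), 3) = Add(3, Pow(D, 2), Mul(62, D)))
Pow(Function('n')(Function('d')(-8)), -1) = Pow(Add(3, Pow(Pow(-8, 3), 2), Mul(62, Pow(-8, 3))), -1) = Pow(Add(3, Pow(-512, 2), Mul(62, -512)), -1) = Pow(Add(3, 262144, -31744), -1) = Pow(230403, -1) = Rational(1, 230403)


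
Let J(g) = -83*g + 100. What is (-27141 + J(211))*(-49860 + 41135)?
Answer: 388733650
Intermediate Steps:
J(g) = 100 - 83*g
(-27141 + J(211))*(-49860 + 41135) = (-27141 + (100 - 83*211))*(-49860 + 41135) = (-27141 + (100 - 17513))*(-8725) = (-27141 - 17413)*(-8725) = -44554*(-8725) = 388733650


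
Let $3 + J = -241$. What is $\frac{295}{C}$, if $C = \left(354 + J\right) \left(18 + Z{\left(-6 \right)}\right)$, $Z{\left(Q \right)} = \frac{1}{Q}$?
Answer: $\frac{177}{1177} \approx 0.15038$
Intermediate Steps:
$J = -244$ ($J = -3 - 241 = -244$)
$C = \frac{5885}{3}$ ($C = \left(354 - 244\right) \left(18 + \frac{1}{-6}\right) = 110 \left(18 - \frac{1}{6}\right) = 110 \cdot \frac{107}{6} = \frac{5885}{3} \approx 1961.7$)
$\frac{295}{C} = \frac{295}{\frac{5885}{3}} = 295 \cdot \frac{3}{5885} = \frac{177}{1177}$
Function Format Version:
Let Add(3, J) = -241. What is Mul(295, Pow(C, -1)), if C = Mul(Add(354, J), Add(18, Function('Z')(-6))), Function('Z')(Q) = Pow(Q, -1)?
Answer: Rational(177, 1177) ≈ 0.15038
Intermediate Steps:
J = -244 (J = Add(-3, -241) = -244)
C = Rational(5885, 3) (C = Mul(Add(354, -244), Add(18, Pow(-6, -1))) = Mul(110, Add(18, Rational(-1, 6))) = Mul(110, Rational(107, 6)) = Rational(5885, 3) ≈ 1961.7)
Mul(295, Pow(C, -1)) = Mul(295, Pow(Rational(5885, 3), -1)) = Mul(295, Rational(3, 5885)) = Rational(177, 1177)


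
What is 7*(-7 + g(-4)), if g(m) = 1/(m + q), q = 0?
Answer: -203/4 ≈ -50.750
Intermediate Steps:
g(m) = 1/m (g(m) = 1/(m + 0) = 1/m)
7*(-7 + g(-4)) = 7*(-7 + 1/(-4)) = 7*(-7 - ¼) = 7*(-29/4) = -203/4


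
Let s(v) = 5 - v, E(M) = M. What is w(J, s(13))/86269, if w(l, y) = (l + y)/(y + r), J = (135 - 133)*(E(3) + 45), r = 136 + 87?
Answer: 88/18547835 ≈ 4.7445e-6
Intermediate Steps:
r = 223
J = 96 (J = (135 - 133)*(3 + 45) = 2*48 = 96)
w(l, y) = (l + y)/(223 + y) (w(l, y) = (l + y)/(y + 223) = (l + y)/(223 + y))
w(J, s(13))/86269 = ((96 + (5 - 1*13))/(223 + (5 - 1*13)))/86269 = ((96 + (5 - 13))/(223 + (5 - 13)))*(1/86269) = ((96 - 8)/(223 - 8))*(1/86269) = (88/215)*(1/86269) = 88/18547835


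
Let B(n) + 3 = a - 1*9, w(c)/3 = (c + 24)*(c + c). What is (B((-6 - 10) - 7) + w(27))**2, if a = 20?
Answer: 68392900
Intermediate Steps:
w(c) = 6*c*(24 + c) (w(c) = 3*((c + 24)*(c + c)) = 3*((24 + c)*(2*c)) = 3*(2*c*(24 + c)) = 6*c*(24 + c))
B(n) = 8 (B(n) = -3 + (20 - 1*9) = -3 + (20 - 9) = -3 + 11 = 8)
(B((-6 - 10) - 7) + w(27))**2 = (8 + 6*27*(24 + 27))**2 = (8 + 6*27*51)**2 = (8 + 8262)**2 = 8270**2 = 68392900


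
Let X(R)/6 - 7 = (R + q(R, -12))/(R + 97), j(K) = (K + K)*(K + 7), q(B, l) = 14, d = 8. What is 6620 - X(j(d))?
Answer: 2215262/337 ≈ 6573.5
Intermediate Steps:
j(K) = 2*K*(7 + K) (j(K) = (2*K)*(7 + K) = 2*K*(7 + K))
X(R) = 42 + 6*(14 + R)/(97 + R) (X(R) = 42 + 6*((R + 14)/(R + 97)) = 42 + 6*((14 + R)/(97 + R)) = 42 + 6*(14 + R)/(97 + R))
6620 - X(j(d)) = 6620 - 6*(693 + 8*(2*8*(7 + 8)))/(97 + 2*8*(7 + 8)) = 6620 - 6*(693 + 8*(2*8*15))/(97 + 2*8*15) = 6620 - 6*(693 + 8*240)/(97 + 240) = 6620 - 6*(693 + 1920)/337 = 6620 - 6*2613/337 = 6620 - 1*15678/337 = 6620 - 15678/337 = 2215262/337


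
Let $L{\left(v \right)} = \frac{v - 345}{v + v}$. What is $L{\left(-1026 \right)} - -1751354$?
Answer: $\frac{1197926593}{684} \approx 1.7514 \cdot 10^{6}$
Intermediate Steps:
$L{\left(v \right)} = \frac{-345 + v}{2 v}$
$L{\left(-1026 \right)} - -1751354 = \frac{-345 - 1026}{2 \left(-1026\right)} - -1751354 = \frac{1}{2} \left(- \frac{1}{1026}\right) \left(-1371\right) + 1751354 = \frac{457}{684} + 1751354 = \frac{1197926593}{684}$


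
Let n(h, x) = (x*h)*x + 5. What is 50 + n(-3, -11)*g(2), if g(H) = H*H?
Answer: -1382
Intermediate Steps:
g(H) = H**2
n(h, x) = 5 + h*x**2 (n(h, x) = (h*x)*x + 5 = h*x**2 + 5 = 5 + h*x**2)
50 + n(-3, -11)*g(2) = 50 + (5 - 3*(-11)**2)*2**2 = 50 + (5 - 3*121)*4 = 50 + (5 - 363)*4 = 50 - 358*4 = 50 - 1432 = -1382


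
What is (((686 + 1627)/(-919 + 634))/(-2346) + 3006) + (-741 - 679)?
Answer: 117824197/74290 ≈ 1586.0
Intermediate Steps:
(((686 + 1627)/(-919 + 634))/(-2346) + 3006) + (-741 - 679) = ((2313/(-285))*(-1/2346) + 3006) - 1420 = ((2313*(-1/285))*(-1/2346) + 3006) - 1420 = (-771/95*(-1/2346) + 3006) - 1420 = (257/74290 + 3006) - 1420 = 223315997/74290 - 1420 = 117824197/74290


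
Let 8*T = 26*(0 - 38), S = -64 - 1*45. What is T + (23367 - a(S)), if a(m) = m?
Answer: 46705/2 ≈ 23353.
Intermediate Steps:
S = -109 (S = -64 - 45 = -109)
T = -247/2 (T = (26*(0 - 38))/8 = (26*(-38))/8 = (⅛)*(-988) = -247/2 ≈ -123.50)
T + (23367 - a(S)) = -247/2 + (23367 - 1*(-109)) = -247/2 + (23367 + 109) = -247/2 + 23476 = 46705/2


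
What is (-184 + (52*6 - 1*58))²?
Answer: 4900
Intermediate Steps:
(-184 + (52*6 - 1*58))² = (-184 + (312 - 58))² = (-184 + 254)² = 70² = 4900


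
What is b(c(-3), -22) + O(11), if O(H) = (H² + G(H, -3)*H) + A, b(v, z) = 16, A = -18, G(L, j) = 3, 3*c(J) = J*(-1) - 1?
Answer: 152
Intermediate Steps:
c(J) = -⅓ - J/3 (c(J) = (J*(-1) - 1)/3 = (-J - 1)/3 = (-1 - J)/3 = -⅓ - J/3)
O(H) = -18 + H² + 3*H (O(H) = (H² + 3*H) - 18 = -18 + H² + 3*H)
b(c(-3), -22) + O(11) = 16 + (-18 + 11² + 3*11) = 16 + (-18 + 121 + 33) = 16 + 136 = 152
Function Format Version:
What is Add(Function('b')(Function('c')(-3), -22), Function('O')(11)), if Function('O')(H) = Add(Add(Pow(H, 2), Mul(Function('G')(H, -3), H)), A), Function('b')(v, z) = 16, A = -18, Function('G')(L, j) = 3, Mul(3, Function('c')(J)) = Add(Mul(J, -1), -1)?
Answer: 152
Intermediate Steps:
Function('c')(J) = Add(Rational(-1, 3), Mul(Rational(-1, 3), J)) (Function('c')(J) = Mul(Rational(1, 3), Add(Mul(J, -1), -1)) = Mul(Rational(1, 3), Add(Mul(-1, J), -1)) = Mul(Rational(1, 3), Add(-1, Mul(-1, J))) = Add(Rational(-1, 3), Mul(Rational(-1, 3), J)))
Function('O')(H) = Add(-18, Pow(H, 2), Mul(3, H)) (Function('O')(H) = Add(Add(Pow(H, 2), Mul(3, H)), -18) = Add(-18, Pow(H, 2), Mul(3, H)))
Add(Function('b')(Function('c')(-3), -22), Function('O')(11)) = Add(16, Add(-18, Pow(11, 2), Mul(3, 11))) = Add(16, Add(-18, 121, 33)) = Add(16, 136) = 152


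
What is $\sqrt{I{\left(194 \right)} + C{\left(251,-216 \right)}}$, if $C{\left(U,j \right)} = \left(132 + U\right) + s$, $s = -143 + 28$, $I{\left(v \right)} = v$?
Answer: $\sqrt{462} \approx 21.494$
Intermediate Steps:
$s = -115$
$C{\left(U,j \right)} = 17 + U$ ($C{\left(U,j \right)} = \left(132 + U\right) - 115 = 17 + U$)
$\sqrt{I{\left(194 \right)} + C{\left(251,-216 \right)}} = \sqrt{194 + \left(17 + 251\right)} = \sqrt{194 + 268} = \sqrt{462}$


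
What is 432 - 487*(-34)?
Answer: 16990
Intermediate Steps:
432 - 487*(-34) = 432 + 16558 = 16990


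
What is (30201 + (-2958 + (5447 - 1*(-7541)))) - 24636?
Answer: 15595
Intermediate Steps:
(30201 + (-2958 + (5447 - 1*(-7541)))) - 24636 = (30201 + (-2958 + (5447 + 7541))) - 24636 = (30201 + (-2958 + 12988)) - 24636 = (30201 + 10030) - 24636 = 40231 - 24636 = 15595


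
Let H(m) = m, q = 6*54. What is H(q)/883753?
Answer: 324/883753 ≈ 0.00036662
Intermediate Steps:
q = 324
H(q)/883753 = 324/883753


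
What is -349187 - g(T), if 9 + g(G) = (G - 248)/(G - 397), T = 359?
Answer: -13268653/38 ≈ -3.4918e+5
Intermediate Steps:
g(G) = -9 + (-248 + G)/(-397 + G) (g(G) = -9 + (G - 248)/(G - 397) = -9 + (-248 + G)/(-397 + G))
-349187 - g(T) = -349187 - (3325 - 8*359)/(-397 + 359) = -349187 - (3325 - 2872)/(-38) = -349187 - (-1)*453/38 = -349187 - 1*(-453/38) = -349187 + 453/38 = -13268653/38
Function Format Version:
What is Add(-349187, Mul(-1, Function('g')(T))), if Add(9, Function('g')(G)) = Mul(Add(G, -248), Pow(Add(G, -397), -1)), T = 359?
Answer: Rational(-13268653, 38) ≈ -3.4918e+5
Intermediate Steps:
Function('g')(G) = Add(-9, Mul(Pow(Add(-397, G), -1), Add(-248, G))) (Function('g')(G) = Add(-9, Mul(Add(G, -248), Pow(Add(G, -397), -1))) = Add(-9, Mul(Add(-248, G), Pow(Add(-397, G), -1))) = Add(-9, Mul(Pow(Add(-397, G), -1), Add(-248, G))))
Add(-349187, Mul(-1, Function('g')(T))) = Add(-349187, Mul(-1, Mul(Pow(Add(-397, 359), -1), Add(3325, Mul(-8, 359))))) = Add(-349187, Mul(-1, Mul(Pow(-38, -1), Add(3325, -2872)))) = Add(-349187, Mul(-1, Mul(Rational(-1, 38), 453))) = Add(-349187, Mul(-1, Rational(-453, 38))) = Add(-349187, Rational(453, 38)) = Rational(-13268653, 38)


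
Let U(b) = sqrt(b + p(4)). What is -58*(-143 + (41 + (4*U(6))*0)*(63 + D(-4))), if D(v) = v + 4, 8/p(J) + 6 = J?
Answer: -141520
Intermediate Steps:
p(J) = 8/(-6 + J)
U(b) = sqrt(-4 + b) (U(b) = sqrt(b + 8/(-6 + 4)) = sqrt(b + 8/(-2)) = sqrt(b + 8*(-1/2)) = sqrt(b - 4) = sqrt(-4 + b))
D(v) = 4 + v
-58*(-143 + (41 + (4*U(6))*0)*(63 + D(-4))) = -58*(-143 + (41 + (4*sqrt(-4 + 6))*0)*(63 + (4 - 4))) = -58*(-143 + (41 + (4*sqrt(2))*0)*(63 + 0)) = -58*(-143 + (41 + 0)*63) = -58*(-143 + 41*63) = -58*(-143 + 2583) = -58*2440 = -141520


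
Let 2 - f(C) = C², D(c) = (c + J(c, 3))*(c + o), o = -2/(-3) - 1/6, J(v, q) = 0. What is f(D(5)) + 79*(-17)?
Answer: -8389/4 ≈ -2097.3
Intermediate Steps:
o = ½ (o = -2*(-⅓) - 1*⅙ = ⅔ - ⅙ = ½ ≈ 0.50000)
D(c) = c*(½ + c) (D(c) = (c + 0)*(c + ½) = c*(½ + c))
f(C) = 2 - C²
f(D(5)) + 79*(-17) = (2 - (5*(½ + 5))²) + 79*(-17) = (2 - (5*(11/2))²) - 1343 = (2 - (55/2)²) - 1343 = (2 - 1*3025/4) - 1343 = (2 - 3025/4) - 1343 = -3017/4 - 1343 = -8389/4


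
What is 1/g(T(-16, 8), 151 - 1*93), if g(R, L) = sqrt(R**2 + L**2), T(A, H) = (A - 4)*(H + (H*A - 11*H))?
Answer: sqrt(4327241)/8654482 ≈ 0.00024036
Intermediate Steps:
T(A, H) = (-4 + A)*(-10*H + A*H) (T(A, H) = (-4 + A)*(H + (A*H - 11*H)) = (-4 + A)*(H + (-11*H + A*H)) = (-4 + A)*(-10*H + A*H))
g(R, L) = sqrt(L**2 + R**2)
1/g(T(-16, 8), 151 - 1*93) = 1/(sqrt((151 - 1*93)**2 + (8*(40 + (-16)**2 - 14*(-16)))**2)) = 1/(sqrt((151 - 93)**2 + (8*(40 + 256 + 224))**2)) = 1/(sqrt(58**2 + (8*520)**2)) = 1/(sqrt(3364 + 4160**2)) = 1/(sqrt(3364 + 17305600)) = 1/(sqrt(17308964)) = 1/(2*sqrt(4327241)) = sqrt(4327241)/8654482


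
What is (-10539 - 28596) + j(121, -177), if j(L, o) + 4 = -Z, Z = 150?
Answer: -39289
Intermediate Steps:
j(L, o) = -154 (j(L, o) = -4 - 1*150 = -4 - 150 = -154)
(-10539 - 28596) + j(121, -177) = (-10539 - 28596) - 154 = -39135 - 154 = -39289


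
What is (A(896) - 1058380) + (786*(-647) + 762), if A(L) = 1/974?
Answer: -1525439839/974 ≈ -1.5662e+6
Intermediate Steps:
A(L) = 1/974
(A(896) - 1058380) + (786*(-647) + 762) = (1/974 - 1058380) + (786*(-647) + 762) = -1030862119/974 + (-508542 + 762) = -1030862119/974 - 507780 = -1525439839/974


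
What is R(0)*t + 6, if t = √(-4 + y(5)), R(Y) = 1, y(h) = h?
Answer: 7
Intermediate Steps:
t = 1 (t = √(-4 + 5) = √1 = 1)
R(0)*t + 6 = 1*1 + 6 = 1 + 6 = 7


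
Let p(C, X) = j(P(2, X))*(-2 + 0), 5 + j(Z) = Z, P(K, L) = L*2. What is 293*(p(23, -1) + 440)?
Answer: 133022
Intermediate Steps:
P(K, L) = 2*L
j(Z) = -5 + Z
p(C, X) = 10 - 4*X (p(C, X) = (-5 + 2*X)*(-2 + 0) = (-5 + 2*X)*(-2) = 10 - 4*X)
293*(p(23, -1) + 440) = 293*((10 - 4*(-1)) + 440) = 293*((10 + 4) + 440) = 293*(14 + 440) = 293*454 = 133022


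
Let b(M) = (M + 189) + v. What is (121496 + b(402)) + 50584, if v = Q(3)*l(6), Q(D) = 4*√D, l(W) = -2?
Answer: 172671 - 8*√3 ≈ 1.7266e+5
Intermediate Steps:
v = -8*√3 (v = (4*√3)*(-2) = -8*√3 ≈ -13.856)
b(M) = 189 + M - 8*√3 (b(M) = (M + 189) - 8*√3 = (189 + M) - 8*√3 = 189 + M - 8*√3)
(121496 + b(402)) + 50584 = (121496 + (189 + 402 - 8*√3)) + 50584 = (121496 + (591 - 8*√3)) + 50584 = (122087 - 8*√3) + 50584 = 172671 - 8*√3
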